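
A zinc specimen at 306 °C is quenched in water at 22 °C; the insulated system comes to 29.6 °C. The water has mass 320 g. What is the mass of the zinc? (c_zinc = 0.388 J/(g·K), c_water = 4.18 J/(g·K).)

m ≈ 94.8 g

Let T be the final temperature. ΣQ_i = 0:
m×0.388×(29.6 − 306) + 320×4.18×(29.6 − 22) = 0
-107.24 m = -10166
m = -10166/-107.24 ≈ 94.79 g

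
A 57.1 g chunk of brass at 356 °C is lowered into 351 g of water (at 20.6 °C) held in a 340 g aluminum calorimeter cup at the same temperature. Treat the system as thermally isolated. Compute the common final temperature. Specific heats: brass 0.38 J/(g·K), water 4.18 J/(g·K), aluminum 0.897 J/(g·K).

Setting the total heat transfer to zero:
57.1*0.38*(T − 356) + 351*4.18*(T − 20.6) + 340*0.897*(T − 20.6) = 0
1793.9 T = 44231
T = 44231/1793.9 ≈ 24.66 °C

T_f ≈ 24.7 °C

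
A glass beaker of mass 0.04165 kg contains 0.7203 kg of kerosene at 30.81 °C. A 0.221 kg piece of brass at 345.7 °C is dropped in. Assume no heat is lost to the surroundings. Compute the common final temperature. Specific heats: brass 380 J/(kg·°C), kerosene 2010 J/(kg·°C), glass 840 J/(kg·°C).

T_f ≈ 47.7 °C

Energy conservation, ΣQ = 0:
0.221×380×(T − 345.7) + 0.7203×2010×(T − 30.81) + 0.04165×840×(T − 30.81) = 0
83.98(T − 345.7) + 1447.8(T − 30.81) + 34.99(T − 30.81) = 0
(83.98 + 1447.8 + 34.99) T = 83.98×345.7 + 1447.8×30.81 + 34.99×30.81
T = 74717/1566.8 ≈ 47.69 °C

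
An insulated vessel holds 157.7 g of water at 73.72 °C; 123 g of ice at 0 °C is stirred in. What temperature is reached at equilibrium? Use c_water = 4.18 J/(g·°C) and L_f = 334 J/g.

T_f ≈ 6.4 °C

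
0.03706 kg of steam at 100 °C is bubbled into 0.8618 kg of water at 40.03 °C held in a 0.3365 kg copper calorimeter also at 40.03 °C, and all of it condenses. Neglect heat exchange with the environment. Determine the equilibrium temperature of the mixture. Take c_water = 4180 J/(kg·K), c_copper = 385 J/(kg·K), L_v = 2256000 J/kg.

T_f ≈ 63.9 °C

Taking heat into each body as positive, Σ m c ΔT = 0:
steam→water at 100 °C releases m L_v = 0.03706×2256000 = 83607
  condensate cools 100→T: 0.03706×4180×(T − 100) = 154.91(T − 100)
  water warms: 0.8618×4180×(T − 40.03) = 3602.3(T − 40.03)
  copper cup: 0.3365×385×(T − 40.03) = 129.55(T − 40.03)
3886.8 T = 83607 + 15491 + 149387 = 248485
T ≈ 63.93 °C — below 100 °C, confirming all the steam condensed.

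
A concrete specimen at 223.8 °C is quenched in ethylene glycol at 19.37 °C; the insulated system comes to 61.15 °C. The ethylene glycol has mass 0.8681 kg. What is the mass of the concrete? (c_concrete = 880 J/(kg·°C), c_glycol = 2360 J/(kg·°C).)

m ≈ 0.598 kg

|Q_concrete| = |Q_glycol|:
m·880·(223.8 − 61.15) = 0.8681·2360·(61.15 − 19.37)
143132 m = 85595  ⇒  m ≈ 0.598 kg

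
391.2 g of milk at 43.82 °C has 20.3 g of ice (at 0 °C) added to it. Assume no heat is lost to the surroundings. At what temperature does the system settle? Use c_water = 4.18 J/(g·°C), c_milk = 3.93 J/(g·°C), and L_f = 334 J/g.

T_f ≈ 37.3 °C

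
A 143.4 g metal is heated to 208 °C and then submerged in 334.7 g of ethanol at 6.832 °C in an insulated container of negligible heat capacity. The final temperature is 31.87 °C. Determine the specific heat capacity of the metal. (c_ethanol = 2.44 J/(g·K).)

c ≈ 0.81 J/(g·K)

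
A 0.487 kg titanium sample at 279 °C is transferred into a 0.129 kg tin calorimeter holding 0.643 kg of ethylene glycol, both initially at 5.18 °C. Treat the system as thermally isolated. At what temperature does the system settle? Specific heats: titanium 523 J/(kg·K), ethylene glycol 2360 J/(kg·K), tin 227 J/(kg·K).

Taking heat into each body as positive, Σ m c ΔT = 0:
0.487*523*(T − 279) + 0.643*2360*(T − 5.18) + 0.129*227*(T − 5.18) = 0
254.7(T − 279) + 1517.5(T − 5.18) + 29.28(T − 5.18) = 0
(254.7 + 1517.5 + 29.28) T = 254.7*279 + 1517.5*5.18 + 29.28*5.18
T = 79074 / 1801.5 = 43.9 °C

T_f ≈ 43.9 °C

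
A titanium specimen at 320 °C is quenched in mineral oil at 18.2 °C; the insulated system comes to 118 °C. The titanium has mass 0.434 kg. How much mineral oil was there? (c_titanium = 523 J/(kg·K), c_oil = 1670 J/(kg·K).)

m ≈ 0.275 kg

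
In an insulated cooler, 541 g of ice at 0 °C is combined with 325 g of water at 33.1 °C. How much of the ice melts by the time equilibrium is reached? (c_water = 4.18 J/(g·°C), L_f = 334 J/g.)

Cooling the water to 0 °C releases 325×4.18×33.1 = 44966 J.
To melt every bit of ice: 541×334 = 180694 J.
That's not enough to melt it all — equilibrium is at 0 °C with ice remaining.
m_melted×334 = 44966  ⇒  m_melted ≈ 134.6 g.

m_melted ≈ 135 g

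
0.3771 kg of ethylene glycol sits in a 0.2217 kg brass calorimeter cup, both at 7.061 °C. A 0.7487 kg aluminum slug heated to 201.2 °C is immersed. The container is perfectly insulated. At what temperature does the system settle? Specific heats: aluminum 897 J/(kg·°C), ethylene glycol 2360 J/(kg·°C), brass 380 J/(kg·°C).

T_f ≈ 86.3 °C

Net heat exchanged in the isolated system is zero:
0.7487×897×(T − 201.2) + 0.3771×2360×(T − 7.061) + 0.2217×380×(T − 7.061) = 0
671.58(T − 201.2) + 889.96(T − 7.061) + 84.25(T − 7.061) = 0
(671.58 + 889.96 + 84.25) T = 671.58×201.2 + 889.96×7.061 + 84.25×7.061
T = 142002 / 1645.8 = 86.3 °C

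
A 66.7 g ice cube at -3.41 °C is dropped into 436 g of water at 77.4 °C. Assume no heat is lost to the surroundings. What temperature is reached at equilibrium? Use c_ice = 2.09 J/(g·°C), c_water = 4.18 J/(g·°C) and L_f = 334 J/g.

T_f ≈ 56.3 °C

Energy conservation, ΣQ = 0:
ice -3.41→0 °C: 66.7·2.09·3.41 = 475.36
  melt ice: 66.7·334 = 22278
  warm the meltwater: 278.81 T
  water cools: 436·4.18·(T − 77.4) = 1822.5(T − 77.4)
2101.3 T = 141060 − 22753 = 118307
T ≈ 56.30 °C. Since T > 0 °C, the all-ice-melts assumption holds.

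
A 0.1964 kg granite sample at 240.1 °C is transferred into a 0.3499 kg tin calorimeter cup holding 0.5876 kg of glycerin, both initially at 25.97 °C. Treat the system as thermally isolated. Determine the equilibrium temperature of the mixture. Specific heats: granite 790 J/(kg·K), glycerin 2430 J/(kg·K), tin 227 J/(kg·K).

Heat gained plus heat lost sum to zero:
0.1964*790*(T − 240.1) + 0.5876*2430*(T − 25.97) + 0.3499*227*(T − 25.97) = 0
1662.5 T = 76397
T ≈ 45.95 °C

T_f ≈ 46.0 °C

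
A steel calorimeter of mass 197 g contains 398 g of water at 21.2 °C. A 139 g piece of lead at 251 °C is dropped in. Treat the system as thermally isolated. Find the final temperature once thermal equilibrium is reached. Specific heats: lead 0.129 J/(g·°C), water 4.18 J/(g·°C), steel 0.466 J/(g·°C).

T_f ≈ 23.5 °C

Net heat exchanged in the isolated system is zero:
139·0.129·(T − 251) + 398·4.18·(T − 21.2) + 197·0.466·(T − 21.2) = 0
17.93(T − 251) + 1663.6(T − 21.2) + 91.8(T − 21.2) = 0
(17.93 + 1663.6 + 91.8) T = 17.93·251 + 1663.6·21.2 + 91.8·21.2
T ≈ 23.52 °C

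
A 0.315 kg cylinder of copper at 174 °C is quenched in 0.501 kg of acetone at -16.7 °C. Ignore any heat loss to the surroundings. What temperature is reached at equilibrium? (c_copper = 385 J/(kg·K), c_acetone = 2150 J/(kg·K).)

T_f = Σ m_i c_i T_i / Σ m_i c_i:
T_f = (121.28*174 + 1077.2*(-16.7)) / (121.28 + 1077.2)
    = 3113.4 / 1198.4 ≈ 2.60 °C

T_f ≈ 2.6 °C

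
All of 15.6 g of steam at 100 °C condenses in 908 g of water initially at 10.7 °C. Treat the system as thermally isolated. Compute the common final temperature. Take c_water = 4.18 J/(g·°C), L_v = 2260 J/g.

Taking heat into each body as positive, Σ m c ΔT = 0:
latent heat released on condensation: 15.6×2260 = 35256
  condensed water 100 °C→T: 65.21(T − 100)
  water warms: 908×4.18×(T − 10.7) = 3795.4(T − 10.7)
3860.6 T = 35256 + 6520.8 + 40611 = 82388
T ≈ 21.34 °C, under the boiling point, so the assumption holds.

T_f ≈ 21.3 °C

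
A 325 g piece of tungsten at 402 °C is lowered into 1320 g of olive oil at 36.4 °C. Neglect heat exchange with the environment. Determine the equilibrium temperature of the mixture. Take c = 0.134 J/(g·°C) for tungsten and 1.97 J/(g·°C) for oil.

T_f ≈ 42.4 °C

With ΣQ=0 the equilibrium temperature is the m·c-weighted mean:
T_f = (43.55·402 + 2600.4·36.4) / (43.55 + 2600.4)
    = 112162 / 2644 ≈ 42.42 °C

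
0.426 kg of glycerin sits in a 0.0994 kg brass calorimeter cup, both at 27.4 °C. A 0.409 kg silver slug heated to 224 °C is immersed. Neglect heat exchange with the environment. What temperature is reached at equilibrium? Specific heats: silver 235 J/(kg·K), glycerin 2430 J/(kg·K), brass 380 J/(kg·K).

Setting the total heat transfer to zero:
0.409*235*(T − 224) + 0.426*2430*(T − 27.4) + 0.0994*380*(T − 27.4) = 0
1169.1 T = 50929
T = 50929 / 1169.1 = 43.6 °C

T_f ≈ 43.6 °C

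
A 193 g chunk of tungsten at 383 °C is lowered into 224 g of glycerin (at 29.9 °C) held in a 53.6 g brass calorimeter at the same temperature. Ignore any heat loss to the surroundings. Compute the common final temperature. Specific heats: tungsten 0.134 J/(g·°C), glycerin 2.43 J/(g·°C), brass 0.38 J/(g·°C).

Conservation of energy gives ΣQ = 0:
193·0.134·(T − 383) + 224·2.43·(T − 29.9) + 53.6·0.38·(T − 29.9) = 0
(25.86 + 544.32 + 20.37) T = 25.86·383 + 544.32·29.9 + 20.37·29.9
T = 26789 / 590.55 = 45.4 °C

T_f ≈ 45.4 °C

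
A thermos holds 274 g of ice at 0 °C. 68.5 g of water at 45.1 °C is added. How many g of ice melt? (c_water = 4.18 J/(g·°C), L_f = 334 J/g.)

Cooling the water to 0 °C releases 68.5·4.18·45.1 = 12913 J.
Melting all 274 g of ice would need 274·334 = 91516 J.
That's not enough to melt it all — equilibrium is at 0 °C with ice remaining.
Mass melted = 12913/334 ≈ 38.66 g.

m_melted ≈ 38.7 g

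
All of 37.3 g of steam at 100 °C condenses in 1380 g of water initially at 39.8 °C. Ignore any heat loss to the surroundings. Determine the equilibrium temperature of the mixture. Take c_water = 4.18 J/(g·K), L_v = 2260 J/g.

T_f ≈ 55.6 °C

Taking heat into each body as positive, Σ m c ΔT = 0:
latent heat released on condensation: 37.3·2260 = 84298; condensate cools 100→T: 37.3·4.18·(T − 100) = 155.91(T − 100); water warms: 1380·4.18·(T − 39.8) = 5768.4(T − 39.8)
5924.3 T = 84298 + 15591 + 229582 = 329472
T ≈ 55.61 °C (< 100 °C, so full condensation is consistent).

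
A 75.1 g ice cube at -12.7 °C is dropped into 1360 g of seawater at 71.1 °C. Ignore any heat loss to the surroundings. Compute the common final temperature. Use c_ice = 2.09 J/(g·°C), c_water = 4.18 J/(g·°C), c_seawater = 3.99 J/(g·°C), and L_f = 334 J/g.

Let T be the final temperature. ΣQ_i = 0:
ice -12.7→0 °C: 75.1×2.09×12.7 = 1993.4; latent heat to melt: 75.1×334 = 25083; meltwater 0→T: 75.1×4.18×T = 313.92 T; seawater cools: 1360×3.99×(T − 71.1) = 5426.4(T − 71.1)
5740.3 T = 385817 − 27077 = 358740
T ≈ 62.49 °C — above 0 °C, consistent with complete melting.

T_f ≈ 62.5 °C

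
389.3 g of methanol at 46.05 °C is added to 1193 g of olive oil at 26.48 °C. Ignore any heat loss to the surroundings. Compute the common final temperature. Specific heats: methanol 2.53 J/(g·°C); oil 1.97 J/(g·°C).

T_f ≈ 32.3 °C

|Q_methanol| = |Q_oil|:
389.3×2.53×(46.05 − T) = 1193×1.97×(T − 26.48)
984.93(46.05 − T) = 2350.2(T − 26.48)
3335.1 T = 107590  ⇒  T ≈ 32.26 °C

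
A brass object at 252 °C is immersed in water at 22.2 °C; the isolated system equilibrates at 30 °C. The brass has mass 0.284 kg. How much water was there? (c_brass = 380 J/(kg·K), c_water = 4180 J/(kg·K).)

m ≈ 0.735 kg

Heat lost by the brass = heat gained by the water:
0.284×380×(252 − 30) = m×4180×(30 − 22.2)
32604 m = 23958  ⇒  m ≈ 0.7348 kg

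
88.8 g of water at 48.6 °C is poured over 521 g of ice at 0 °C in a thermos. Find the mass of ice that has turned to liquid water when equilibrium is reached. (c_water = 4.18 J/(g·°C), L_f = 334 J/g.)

m_melted ≈ 54 g

Water can give up m c ΔT = 88.8×4.18×48.6 = 18040 J before reaching 0 °C.
Melting all 521 g of ice would need 521×334 = 174014 J.
18040 J < 174014 J, so only part of the ice melts and the system sits at 0 °C.
Mass melted = 18040/334 ≈ 54.01 g.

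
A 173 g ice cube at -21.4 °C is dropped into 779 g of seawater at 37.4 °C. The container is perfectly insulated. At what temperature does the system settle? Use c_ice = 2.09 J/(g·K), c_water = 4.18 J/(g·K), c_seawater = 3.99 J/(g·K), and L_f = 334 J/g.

Taking heat into each body as positive, Σ m c ΔT = 0:
warm ice to 0 °C: 173×2.09×(0 − (-21.4)) = 7737.6; fusion: m_ice L_f = 173×334 = 57782; warm the meltwater: 723.14 T; seawater: 3108.2(T − 37.4)
3831.3 T = 116247 − 65520 = 50727
T ≈ 13.24 °C — above 0 °C, consistent with complete melting.

T_f ≈ 13.2 °C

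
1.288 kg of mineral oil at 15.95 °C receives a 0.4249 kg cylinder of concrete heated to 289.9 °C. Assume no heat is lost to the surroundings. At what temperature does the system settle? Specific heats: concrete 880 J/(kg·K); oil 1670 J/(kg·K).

T_f ≈ 56.5 °C

Set heat shed by the hot body equal to heat absorbed by the cold body:
0.4249·880·(289.9 − T) = 1.288·1670·(T − 15.95)
373.91(289.9 − T) = 2151(T − 15.95)
2524.9 T = 142705  ⇒  T ≈ 56.52 °C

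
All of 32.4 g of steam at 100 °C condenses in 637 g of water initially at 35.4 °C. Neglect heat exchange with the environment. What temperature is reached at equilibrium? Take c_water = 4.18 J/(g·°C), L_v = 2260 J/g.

T_f ≈ 64.7 °C

Taking heat into each body as positive, Σ m c ΔT = 0:
condense steam: −32.4·2260 = −73224
  condensed water 100 °C→T: 135.43(T − 100)
  water warms: 637·4.18·(T − 35.4) = 2662.7(T − 35.4)
2798.1 T = 73224 + 13543 + 94258 = 181025
T ≈ 64.70 °C, under the boiling point, so the assumption holds.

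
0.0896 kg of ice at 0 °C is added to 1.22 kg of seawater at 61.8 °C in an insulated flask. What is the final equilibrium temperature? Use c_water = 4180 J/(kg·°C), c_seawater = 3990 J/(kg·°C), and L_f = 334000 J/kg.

T_f ≈ 51.7 °C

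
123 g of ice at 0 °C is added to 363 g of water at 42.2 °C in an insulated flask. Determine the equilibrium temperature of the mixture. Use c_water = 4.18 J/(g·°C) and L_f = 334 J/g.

T_f ≈ 11.3 °C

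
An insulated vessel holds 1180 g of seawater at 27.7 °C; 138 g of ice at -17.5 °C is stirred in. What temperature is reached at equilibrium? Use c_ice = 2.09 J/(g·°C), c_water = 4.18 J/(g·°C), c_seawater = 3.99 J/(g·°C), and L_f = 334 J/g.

T_f ≈ 15.0 °C

Taking heat into each body as positive, Σ m c ΔT = 0:
ice -17.5→0 °C: 138×2.09×17.5 = 5047.3
  melt ice: 138×334 = 46092
  meltwater 0→T: 138×4.18×T = 576.84 T
  seawater cools: 1180×3.99×(T − 27.7) = 4708.2(T − 27.7)
5285 T = 130417 − 51139 = 79278
T ≈ 15.00 °C — above 0 °C, consistent with complete melting.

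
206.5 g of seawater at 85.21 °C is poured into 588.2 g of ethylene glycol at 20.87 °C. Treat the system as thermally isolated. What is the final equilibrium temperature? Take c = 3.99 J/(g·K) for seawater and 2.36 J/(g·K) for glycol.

Set heat shed by the hot body equal to heat absorbed by the cold body:
206.5*3.99*(85.21 − T) = 588.2*2.36*(T − 20.87)
823.94(85.21 − T) = 1388.2(T − 20.87)
2212.1 T = 99178  ⇒  T ≈ 44.83 °C

T_f ≈ 44.8 °C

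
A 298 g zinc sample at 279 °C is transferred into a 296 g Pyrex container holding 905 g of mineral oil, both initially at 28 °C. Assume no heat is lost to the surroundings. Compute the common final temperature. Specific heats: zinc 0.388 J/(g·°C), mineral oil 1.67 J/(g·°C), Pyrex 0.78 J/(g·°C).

T_f ≈ 43.6 °C

Taking heat into each body as positive, Σ m c ΔT = 0:
298*0.388*(T − 279) + 905*1.67*(T − 28) + 296*0.78*(T − 28) = 0
115.62(T − 279) + 1511.3(T − 28) + 230.88(T − 28) = 0
1857.9 T = 81042
T = 81042 / 1857.9 = 43.6 °C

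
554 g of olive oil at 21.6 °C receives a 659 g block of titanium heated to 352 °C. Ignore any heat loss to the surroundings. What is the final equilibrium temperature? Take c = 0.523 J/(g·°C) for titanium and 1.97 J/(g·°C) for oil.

T_f = Σ m_i c_i T_i / Σ m_i c_i:
T_f = (344.66·352 + 1091.4·21.6) / (344.66 + 1091.4)
    = 144893 / 1436 ≈ 100.90 °C

T_f ≈ 100.9 °C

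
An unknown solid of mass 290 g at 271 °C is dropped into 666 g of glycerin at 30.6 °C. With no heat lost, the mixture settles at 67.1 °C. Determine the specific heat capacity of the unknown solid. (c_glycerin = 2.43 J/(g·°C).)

Setting the total heat transfer to zero:
290×c×(67.1 − 271) + 666×2.43×(67.1 − 30.6) = 0
-59131 c = -59071
c = -59071/-59131 ≈ 0.999 J/(g·°C)

c ≈ 0.999 J/(g·°C)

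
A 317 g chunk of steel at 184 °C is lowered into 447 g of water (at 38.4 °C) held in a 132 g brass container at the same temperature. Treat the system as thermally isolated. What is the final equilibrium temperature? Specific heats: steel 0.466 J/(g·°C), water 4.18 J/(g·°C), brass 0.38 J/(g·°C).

Conservation of energy gives ΣQ = 0:
317·0.466·(T − 184) + 447·4.18·(T − 38.4) + 132·0.38·(T − 38.4) = 0
147.72(T − 184) + 1868.5(T − 38.4) + 50.16(T − 38.4) = 0
(147.72 + 1868.5 + 50.16) T = 147.72·184 + 1868.5·38.4 + 50.16·38.4
T = 100856 / 2066.3 = 48.8 °C

T_f ≈ 48.8 °C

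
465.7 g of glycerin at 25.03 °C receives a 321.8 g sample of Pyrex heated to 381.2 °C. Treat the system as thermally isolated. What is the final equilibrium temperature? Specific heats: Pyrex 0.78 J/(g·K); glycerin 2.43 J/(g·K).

T_f ≈ 89.7 °C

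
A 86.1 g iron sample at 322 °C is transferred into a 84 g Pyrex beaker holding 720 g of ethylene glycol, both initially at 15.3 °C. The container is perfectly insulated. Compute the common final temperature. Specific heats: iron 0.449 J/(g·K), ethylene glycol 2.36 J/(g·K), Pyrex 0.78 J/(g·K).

T_f ≈ 21.9 °C

Net heat exchanged in the isolated system is zero:
86.1·0.449·(T − 322) + 720·2.36·(T − 15.3) + 84·0.78·(T − 15.3) = 0
1803.4 T = 39448
T ≈ 21.87 °C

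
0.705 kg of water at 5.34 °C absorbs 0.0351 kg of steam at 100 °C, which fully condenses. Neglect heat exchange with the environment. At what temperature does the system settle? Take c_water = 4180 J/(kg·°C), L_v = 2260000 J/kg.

Let T be the final temperature. ΣQ_i = 0:
condense steam: −0.0351×2260000 = −79326
  condensate cools 100→T: 0.0351×4180×(T − 100) = 146.72(T − 100)
  original water: 2946.9(T − 5.34)
3093.6 T = 79326 + 14672 + 15736 = 109734
T ≈ 35.47 °C (< 100 °C, so full condensation is consistent).

T_f ≈ 35.5 °C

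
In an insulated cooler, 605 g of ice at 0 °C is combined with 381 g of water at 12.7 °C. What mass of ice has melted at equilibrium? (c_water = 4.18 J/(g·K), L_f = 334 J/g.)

m_melted ≈ 60.6 g

Cooling the water to 0 °C releases 381×4.18×12.7 = 20226 J.
Fully melting the ice requires m_ice L_f = 605×334 = 202070 J.
That's not enough to melt it all — equilibrium is at 0 °C with ice remaining.
m_melt = 20226 / L_f = 60.56 g.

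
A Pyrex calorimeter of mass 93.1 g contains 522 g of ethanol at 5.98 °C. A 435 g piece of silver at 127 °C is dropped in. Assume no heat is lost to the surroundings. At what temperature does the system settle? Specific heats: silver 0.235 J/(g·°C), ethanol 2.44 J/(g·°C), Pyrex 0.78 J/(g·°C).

T_f ≈ 14.5 °C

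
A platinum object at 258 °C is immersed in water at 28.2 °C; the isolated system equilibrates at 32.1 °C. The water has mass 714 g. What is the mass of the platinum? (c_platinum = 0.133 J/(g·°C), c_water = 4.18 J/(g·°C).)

Heat lost by the platinum = heat gained by the water:
m·0.133·(258 − 32.1) = 714·4.18·(32.1 − 28.2)
30.04 m = 11640  ⇒  m ≈ 387.4 g

m ≈ 387 g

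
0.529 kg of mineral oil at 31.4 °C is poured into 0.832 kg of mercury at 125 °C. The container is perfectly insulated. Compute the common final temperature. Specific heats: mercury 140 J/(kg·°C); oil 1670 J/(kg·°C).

Setting the total heat transfer to zero:
0.832×140×(T − 125) + 0.529×1670×(T − 31.4) = 0
116.48(T − 125) + 883.43(T − 31.4) = 0
999.91 T = 42300
T = 42300 / 999.91 = 42.3 °C

T_f ≈ 42.3 °C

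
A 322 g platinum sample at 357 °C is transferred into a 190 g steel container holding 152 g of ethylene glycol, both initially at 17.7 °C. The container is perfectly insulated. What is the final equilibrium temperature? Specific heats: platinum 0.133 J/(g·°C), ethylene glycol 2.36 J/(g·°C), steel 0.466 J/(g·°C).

T_f ≈ 47.3 °C

T_f is the heat-capacity-weighted average of the initial temperatures:
T_f = (42.83×357 + 358.72×17.7 + 88.54×17.7) / (42.83 + 358.72 + 88.54)
    = 23205 / 490.09 ≈ 47.35 °C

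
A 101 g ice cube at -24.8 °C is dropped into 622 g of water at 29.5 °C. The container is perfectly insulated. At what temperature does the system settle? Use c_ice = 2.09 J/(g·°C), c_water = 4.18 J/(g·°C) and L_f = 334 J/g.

T_f ≈ 12.5 °C

Taking heat into each body as positive, Σ m c ΔT = 0:
warm ice to 0 °C: 101·2.09·(0 − (-24.8)) = 5235
  latent heat to melt: 101·334 = 33734
  warm the meltwater: 422.18 T
  water: 2600(T − 29.5)
3022.1 T = 76699 − 38969 = 37730
T ≈ 12.48 °C — above 0 °C, consistent with complete melting.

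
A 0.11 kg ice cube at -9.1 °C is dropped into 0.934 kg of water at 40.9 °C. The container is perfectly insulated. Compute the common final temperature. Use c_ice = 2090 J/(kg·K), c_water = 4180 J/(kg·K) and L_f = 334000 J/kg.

T_f ≈ 27.7 °C

Sum of m c ΔT and latent-heat terms is zero:
ice -9.1→0 °C: 0.11×2090×9.1 = 2092.1
  latent heat to melt: 0.11×334000 = 36740
  meltwater 0→T: 0.11×4180×T = 459.8 T
  water cools: 0.934×4180×(T − 40.9) = 3904.1(T − 40.9)
4363.9 T = 159679 − 38832 = 120846
T ≈ 27.69 °C — above 0 °C, consistent with complete melting.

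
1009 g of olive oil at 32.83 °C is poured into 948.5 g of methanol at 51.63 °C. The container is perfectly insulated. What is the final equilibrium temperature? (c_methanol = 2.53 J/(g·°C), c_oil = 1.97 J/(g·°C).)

With ΣQ=0 the equilibrium temperature is the m·c-weighted mean:
T_f = (2399.7*51.63 + 1987.7*32.83) / (2399.7 + 1987.7)
    = 189154 / 4387.4 ≈ 43.11 °C

T_f ≈ 43.1 °C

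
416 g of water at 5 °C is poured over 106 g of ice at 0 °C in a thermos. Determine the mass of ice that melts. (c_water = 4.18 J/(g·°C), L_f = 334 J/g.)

Cooling the water to 0 °C releases 416×4.18×5 = 8694.4 J.
Fully melting the ice requires m_ice L_f = 106×334 = 35404 J.
8694.4 J < 35404 J, so only part of the ice melts and the system sits at 0 °C.
m_melted×334 = 8694.4  ⇒  m_melted ≈ 26.03 g.

m_melted ≈ 26 g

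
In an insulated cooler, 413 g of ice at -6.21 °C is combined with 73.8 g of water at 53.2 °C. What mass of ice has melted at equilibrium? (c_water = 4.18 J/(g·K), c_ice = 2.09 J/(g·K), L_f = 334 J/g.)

m_melted ≈ 33.1 g

Heat available from the water dropping to 0 °C: 73.8·4.18·53.2 = 16411 J.
Warming the ice to 0 °C takes 413·2.09·6.21 = 5360.3 J, leaving 11051 J for melting.
To melt every bit of ice: 413·334 = 137942 J.
That's not enough to melt it all — equilibrium is at 0 °C with ice remaining.
m_melted·334 = 11051  ⇒  m_melted ≈ 33.09 g.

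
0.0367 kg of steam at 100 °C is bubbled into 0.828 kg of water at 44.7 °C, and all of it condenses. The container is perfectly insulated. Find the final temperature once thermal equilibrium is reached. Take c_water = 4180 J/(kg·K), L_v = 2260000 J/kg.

T_f ≈ 70.0 °C

Sum of m c ΔT and latent-heat terms is zero:
steam→water at 100 °C releases m L_v = 0.0367·2260000 = 82942; condensed water 100 °C→T: 153.41(T − 100); water warms: 0.828·4180·(T − 44.7) = 3461(T − 44.7)
3614.4 T = 82942 + 15341 + 154708 = 252991
T ≈ 69.99 °C (< 100 °C, so full condensation is consistent).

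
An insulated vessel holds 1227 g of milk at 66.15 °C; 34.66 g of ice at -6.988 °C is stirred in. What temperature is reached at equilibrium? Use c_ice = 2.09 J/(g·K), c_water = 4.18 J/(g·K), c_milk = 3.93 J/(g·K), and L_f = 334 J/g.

T_f ≈ 61.8 °C

Energy balance with sensible and latent terms:
ice -6.988→0 °C: 34.66×2.09×6.988 = 506.21; fusion: m_ice L_f = 34.66×334 = 11576; warm the meltwater: 144.88 T; milk: 4822.1(T − 66.15)
4967 T = 318983 − 12083 = 306900
T ≈ 61.79 °C — above 0 °C, consistent with complete melting.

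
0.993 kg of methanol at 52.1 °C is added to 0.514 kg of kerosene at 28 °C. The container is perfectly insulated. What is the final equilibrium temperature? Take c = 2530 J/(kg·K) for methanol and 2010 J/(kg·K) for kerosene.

T_f ≈ 45.1 °C

With ΣQ=0 the equilibrium temperature is the m·c-weighted mean:
T_f = (2512.3*52.1 + 1033.1*28) / (2512.3 + 1033.1)
    = 159818 / 3545.4 ≈ 45.08 °C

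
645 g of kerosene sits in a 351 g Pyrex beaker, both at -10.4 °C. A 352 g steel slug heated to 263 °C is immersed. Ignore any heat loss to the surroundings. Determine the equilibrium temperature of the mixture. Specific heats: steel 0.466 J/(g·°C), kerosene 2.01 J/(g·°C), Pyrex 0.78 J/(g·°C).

T_f ≈ 15.5 °C

Conservation of energy gives ΣQ = 0:
352*0.466*(T − 263) + 645*2.01*(T − (-10.4)) + 351*0.78*(T − (-10.4)) = 0
164.03(T − 263) + 1296.4(T − (-10.4)) + 273.78(T − (-10.4)) = 0
(164.03 + 1296.4 + 273.78) T = 164.03*263 + 1296.4*(-10.4) + 273.78*(-10.4)
T ≈ 15.46 °C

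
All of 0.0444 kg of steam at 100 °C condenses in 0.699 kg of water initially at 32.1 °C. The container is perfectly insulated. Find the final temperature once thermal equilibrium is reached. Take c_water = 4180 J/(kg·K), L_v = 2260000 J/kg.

T_f ≈ 68.4 °C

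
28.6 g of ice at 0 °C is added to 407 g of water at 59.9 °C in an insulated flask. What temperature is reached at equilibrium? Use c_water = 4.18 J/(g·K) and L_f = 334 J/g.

T_f ≈ 50.7 °C

Taking heat into each body as positive, Σ m c ΔT = 0:
latent heat to melt: 28.6·334 = 9552.4
  warm the meltwater: 119.55 T
  water: 1701.3(T − 59.9)
1820.8 T = 101905 − 9552.4 = 92353
T ≈ 50.72 °C — above 0 °C, consistent with complete melting.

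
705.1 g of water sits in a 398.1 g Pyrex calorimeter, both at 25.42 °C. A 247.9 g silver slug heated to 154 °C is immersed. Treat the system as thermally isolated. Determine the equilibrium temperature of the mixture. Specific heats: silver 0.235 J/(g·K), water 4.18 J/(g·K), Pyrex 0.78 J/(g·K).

T_f ≈ 27.7 °C

Energy conservation, ΣQ = 0:
247.9*0.235*(T − 154) + 705.1*4.18*(T − 25.42) + 398.1*0.78*(T − 25.42) = 0
58.26(T − 154) + 2947.3(T − 25.42) + 310.52(T − 25.42) = 0
3316.1 T = 91786
T = 91786/3316.1 ≈ 27.68 °C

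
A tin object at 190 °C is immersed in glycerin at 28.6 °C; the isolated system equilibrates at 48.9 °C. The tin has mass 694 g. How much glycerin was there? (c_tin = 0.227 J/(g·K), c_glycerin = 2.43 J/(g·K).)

m ≈ 451 g

Heat lost by the tin = heat gained by the glycerin:
694×0.227×(190 − 48.9) = m×2.43×(48.9 − 28.6)
49.33 m = 22229  ⇒  m ≈ 450.6 g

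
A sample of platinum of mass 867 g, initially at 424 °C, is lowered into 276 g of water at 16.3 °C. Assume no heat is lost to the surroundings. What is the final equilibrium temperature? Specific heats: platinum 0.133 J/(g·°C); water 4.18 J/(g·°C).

With ΣQ=0 the equilibrium temperature is the m·c-weighted mean:
T_f = (115.31*424 + 1153.7*16.3) / (115.31 + 1153.7)
    = 67697 / 1269 ≈ 53.35 °C

T_f ≈ 53.3 °C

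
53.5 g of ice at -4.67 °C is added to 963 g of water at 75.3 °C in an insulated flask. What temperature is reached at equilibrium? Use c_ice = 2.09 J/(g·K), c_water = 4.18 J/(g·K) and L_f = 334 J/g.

T_f ≈ 67.0 °C

Energy balance with sensible and latent terms:
ice -4.67→0 °C: 53.5·2.09·4.67 = 522.18
  latent heat to melt: 53.5·334 = 17869
  meltwater 0→T: 53.5·4.18·T = 223.63 T
  water cools: 963·4.18·(T − 75.3) = 4025.3(T − 75.3)
4249 T = 303108 − 18391 = 284717
T ≈ 67.01 °C. Since T > 0 °C, the all-ice-melts assumption holds.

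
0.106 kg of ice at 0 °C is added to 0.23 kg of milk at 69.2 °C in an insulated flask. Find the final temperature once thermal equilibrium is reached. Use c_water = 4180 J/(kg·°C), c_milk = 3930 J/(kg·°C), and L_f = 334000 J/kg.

Let T be the final temperature. ΣQ_i = 0:
fusion: m_ice L_f = 0.106×334000 = 35404
  meltwater 0→T: 0.106×4180×T = 443.08 T
  milk: 903.9(T − 69.2)
1347 T = 62550 − 35404 = 27146
T ≈ 20.15 °C — above 0 °C, consistent with complete melting.

T_f ≈ 20.2 °C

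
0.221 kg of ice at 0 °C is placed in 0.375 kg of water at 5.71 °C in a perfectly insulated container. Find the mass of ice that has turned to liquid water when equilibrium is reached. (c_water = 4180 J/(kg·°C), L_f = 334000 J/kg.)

m_melted ≈ 0.0268 kg

Heat available from the water dropping to 0 °C: 0.375·4180·5.71 = 8950.4 J.
Fully melting the ice requires m_ice L_f = 0.221·334000 = 73814 J.
8950.4 J < 73814 J, so only part of the ice melts and the system sits at 0 °C.
m_melt = 8950.4 / L_f = 0.0268 kg.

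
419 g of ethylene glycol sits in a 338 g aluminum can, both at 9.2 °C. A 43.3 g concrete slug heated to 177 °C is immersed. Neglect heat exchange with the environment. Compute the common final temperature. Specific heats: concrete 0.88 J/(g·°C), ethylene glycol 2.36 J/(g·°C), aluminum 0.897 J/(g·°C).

T_f ≈ 14.0 °C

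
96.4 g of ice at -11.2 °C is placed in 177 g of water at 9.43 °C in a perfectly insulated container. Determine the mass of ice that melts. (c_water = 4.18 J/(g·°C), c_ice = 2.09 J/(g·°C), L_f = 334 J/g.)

m_melted ≈ 14.1 g

Water can give up m c ΔT = 177·4.18·9.43 = 6976.9 J before reaching 0 °C.
Warming the ice to 0 °C takes 96.4·2.09·11.2 = 2256.5 J, leaving 4720.3 J for melting.
To melt every bit of ice: 96.4·334 = 32198 J.
Since 4720.3 < 32198 J, not all the ice melts; equilibrium is at 0 °C.
m_melt = 4720.3 / L_f = 14.13 g.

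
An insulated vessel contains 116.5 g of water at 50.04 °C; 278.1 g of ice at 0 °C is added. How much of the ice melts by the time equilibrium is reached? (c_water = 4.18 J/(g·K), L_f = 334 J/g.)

Cooling the water to 0 °C releases 116.5·4.18·50.04 = 24368 J.
Fully melting the ice requires m_ice L_f = 278.1·334 = 92885 J.
That's not enough to melt it all — equilibrium is at 0 °C with ice remaining.
m_melted·334 = 24368  ⇒  m_melted ≈ 72.96 g.

m_melted ≈ 73 g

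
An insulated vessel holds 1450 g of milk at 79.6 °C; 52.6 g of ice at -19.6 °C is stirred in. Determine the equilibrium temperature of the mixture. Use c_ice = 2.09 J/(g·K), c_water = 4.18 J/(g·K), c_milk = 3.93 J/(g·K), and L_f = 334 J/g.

Net heat exchanged in the isolated system is zero:
warm ice to 0 °C: 52.6×2.09×(0 − (-19.6)) = 2154.7
  fusion: m_ice L_f = 52.6×334 = 17568
  meltwater 0→T: 52.6×4.18×T = 219.87 T
  milk: 5698.5(T − 79.6)
5918.4 T = 453601 − 19723 = 433877
T ≈ 73.31 °C — above 0 °C, consistent with complete melting.

T_f ≈ 73.3 °C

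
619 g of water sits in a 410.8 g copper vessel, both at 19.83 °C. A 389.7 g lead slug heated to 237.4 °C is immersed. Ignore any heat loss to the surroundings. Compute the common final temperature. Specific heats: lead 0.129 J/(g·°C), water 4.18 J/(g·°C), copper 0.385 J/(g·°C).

T_f ≈ 23.7 °C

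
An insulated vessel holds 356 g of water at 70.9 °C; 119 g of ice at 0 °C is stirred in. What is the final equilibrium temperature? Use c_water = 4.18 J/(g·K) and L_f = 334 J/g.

T_f ≈ 33.1 °C

Sum of m c ΔT and latent-heat terms is zero:
latent heat to melt: 119·334 = 39746
  meltwater 0→T: 119·4.18·T = 497.42 T
  water cools: 356·4.18·(T − 70.9) = 1488.1(T − 70.9)
1985.5 T = 105505 − 39746 = 65759
T ≈ 33.12 °C. Since T > 0 °C, the all-ice-melts assumption holds.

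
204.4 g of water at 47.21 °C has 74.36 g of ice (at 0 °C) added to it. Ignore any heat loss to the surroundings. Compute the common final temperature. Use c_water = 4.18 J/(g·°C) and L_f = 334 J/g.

T_f ≈ 13.3 °C

Energy balance with sensible and latent terms:
fusion: m_ice L_f = 74.36·334 = 24836
  meltwater 0→T: 74.36·4.18·T = 310.82 T
  water cools: 204.4·4.18·(T − 47.21) = 854.39(T − 47.21)
1165.2 T = 40336 − 24836 = 15500
T ≈ 13.30 °C. Since T > 0 °C, the all-ice-melts assumption holds.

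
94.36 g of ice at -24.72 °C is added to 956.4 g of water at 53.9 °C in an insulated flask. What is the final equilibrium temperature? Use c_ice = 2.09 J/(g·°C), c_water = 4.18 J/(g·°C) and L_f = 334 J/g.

T_f ≈ 40.8 °C

Setting the total heat transfer to zero:
warm ice to 0 °C: 94.36·2.09·(0 − (-24.72)) = 4875.1; melt ice: 94.36·334 = 31516; warm the meltwater: 394.42 T; water: 3997.8(T − 53.9)
4392.2 T = 215479 − 36391 = 179088
T ≈ 40.77 °C. Since T > 0 °C, the all-ice-melts assumption holds.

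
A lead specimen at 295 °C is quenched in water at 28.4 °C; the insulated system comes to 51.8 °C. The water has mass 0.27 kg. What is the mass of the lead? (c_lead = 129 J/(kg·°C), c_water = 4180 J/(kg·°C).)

Heat gained plus heat lost sum to zero:
m·129·(51.8 − 295) + 0.27·4180·(51.8 − 28.4) = 0
-31373 m = -26409
m = -26409/-31373 ≈ 0.8418 kg

m ≈ 0.842 kg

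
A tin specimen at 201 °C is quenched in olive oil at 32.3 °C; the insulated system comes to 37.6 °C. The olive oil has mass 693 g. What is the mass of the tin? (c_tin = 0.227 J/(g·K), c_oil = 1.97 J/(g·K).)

m ≈ 195 g

|Q_tin| = |Q_oil|:
m×0.227×(201 − 37.6) = 693×1.97×(37.6 − 32.3)
37.09 m = 7235.6  ⇒  m ≈ 195.1 g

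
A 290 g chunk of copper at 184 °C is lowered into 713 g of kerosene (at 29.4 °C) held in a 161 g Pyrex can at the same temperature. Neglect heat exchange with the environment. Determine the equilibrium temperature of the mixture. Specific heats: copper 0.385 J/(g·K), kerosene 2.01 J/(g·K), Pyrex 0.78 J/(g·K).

Heat gained plus heat lost sum to zero:
290×0.385×(T − 184) + 713×2.01×(T − 29.4) + 161×0.78×(T − 29.4) = 0
1670.4 T = 66370
T = 66370 / 1670.4 = 39.7 °C

T_f ≈ 39.7 °C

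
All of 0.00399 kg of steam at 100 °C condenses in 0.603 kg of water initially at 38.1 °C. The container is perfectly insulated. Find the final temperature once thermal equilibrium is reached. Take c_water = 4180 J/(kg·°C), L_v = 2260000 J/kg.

Energy balance with sensible and latent terms:
condense steam: −0.00399·2260000 = −9017.4
  condensed water 100 °C→T: 16.68(T − 100)
  water warms: 0.603·4180·(T − 38.1) = 2520.5(T − 38.1)
2537.2 T = 9017.4 + 1667.8 + 96033 = 106718
T ≈ 42.06 °C, under the boiling point, so the assumption holds.

T_f ≈ 42.1 °C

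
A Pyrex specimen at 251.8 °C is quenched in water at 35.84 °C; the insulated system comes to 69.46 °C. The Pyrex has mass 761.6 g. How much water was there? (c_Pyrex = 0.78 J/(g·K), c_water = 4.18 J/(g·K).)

Net heat exchanged in the isolated system is zero:
761.6×0.78×(69.46 − 251.8) + m×4.18×(69.46 − 35.84) = 0
140.53 m = 108319
m = 108319/140.53 ≈ 770.8 g

m ≈ 771 g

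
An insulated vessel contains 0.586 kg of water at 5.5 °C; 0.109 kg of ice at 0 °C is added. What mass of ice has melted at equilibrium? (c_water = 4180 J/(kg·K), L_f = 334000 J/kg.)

m_melted ≈ 0.0403 kg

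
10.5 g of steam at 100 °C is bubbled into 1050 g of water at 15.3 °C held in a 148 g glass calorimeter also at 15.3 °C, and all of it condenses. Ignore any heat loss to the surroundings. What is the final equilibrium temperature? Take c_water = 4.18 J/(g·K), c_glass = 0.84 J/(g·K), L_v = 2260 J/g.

T_f ≈ 21.3 °C

Let T be the final temperature. ΣQ_i = 0:
latent heat released on condensation: 10.5·2260 = 23730
  condensate cools 100→T: 10.5·4.18·(T − 100) = 43.89(T − 100)
  original water: 4389(T − 15.3)
  glass cup: 148·0.84·(T − 15.3) = 124.32(T − 15.3)
4557.2 T = 23730 + 4389 + 69054 = 97173
T ≈ 21.32 °C, under the boiling point, so the assumption holds.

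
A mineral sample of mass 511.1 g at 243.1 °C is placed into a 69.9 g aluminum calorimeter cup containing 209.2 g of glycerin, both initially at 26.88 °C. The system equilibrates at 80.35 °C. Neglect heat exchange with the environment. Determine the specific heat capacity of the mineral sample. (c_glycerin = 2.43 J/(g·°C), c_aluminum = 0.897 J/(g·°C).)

Net heat exchanged in the isolated system is zero:
511.1×c×(80.35 − 243.1) + 209.2×2.43×(80.35 − 26.88) + 69.9×0.897×(80.35 − 26.88) = 0
-83182 c = -30534
c = -30534/-83182 ≈ 0.3671 J/(g·°C)

c ≈ 0.367 J/(g·°C)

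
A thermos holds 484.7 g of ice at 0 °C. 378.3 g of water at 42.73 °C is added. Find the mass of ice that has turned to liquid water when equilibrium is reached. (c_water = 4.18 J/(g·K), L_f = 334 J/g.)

m_melted ≈ 202 g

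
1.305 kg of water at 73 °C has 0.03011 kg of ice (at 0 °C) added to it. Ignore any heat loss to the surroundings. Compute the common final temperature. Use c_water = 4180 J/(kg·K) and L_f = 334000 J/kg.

T_f ≈ 69.6 °C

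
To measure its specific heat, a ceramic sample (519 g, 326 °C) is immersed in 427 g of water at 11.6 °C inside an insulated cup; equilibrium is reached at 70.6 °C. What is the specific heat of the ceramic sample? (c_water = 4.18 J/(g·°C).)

Heat lost by the ceramic sample = heat gained by the water:
519×c×(326 − 70.6) = 427×4.18×(70.6 − 11.6)
132553 c = 105307  ⇒  c ≈ 0.7945 J/(g·°C)

c ≈ 0.794 J/(g·°C)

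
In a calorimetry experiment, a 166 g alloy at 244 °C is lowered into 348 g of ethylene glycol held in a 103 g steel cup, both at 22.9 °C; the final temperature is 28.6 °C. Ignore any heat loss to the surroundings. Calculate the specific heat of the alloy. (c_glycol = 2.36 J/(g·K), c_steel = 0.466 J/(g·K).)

c ≈ 0.139 J/(g·K)

Energy conservation, ΣQ = 0:
166·c·(28.6 − 244) + 348·2.36·(28.6 − 22.9) + 103·0.466·(28.6 − 22.9) = 0
-35756 c = -4954.9
c = -4954.9/-35756 ≈ 0.1386 J/(g·K)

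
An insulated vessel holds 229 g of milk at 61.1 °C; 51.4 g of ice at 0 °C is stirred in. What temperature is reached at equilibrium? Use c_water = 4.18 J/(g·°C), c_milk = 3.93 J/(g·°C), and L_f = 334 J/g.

T_f ≈ 33.9 °C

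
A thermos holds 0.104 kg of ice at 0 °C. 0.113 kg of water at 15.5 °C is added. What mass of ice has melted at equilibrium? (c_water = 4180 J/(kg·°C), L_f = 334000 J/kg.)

Cooling the water to 0 °C releases 0.113×4180×15.5 = 7321.3 J.
Melting all 0.104 kg of ice would need 0.104×334000 = 34736 J.
That's not enough to melt it all — equilibrium is at 0 °C with ice remaining.
m_melted×334000 = 7321.3  ⇒  m_melted ≈ 0.02192 kg.

m_melted ≈ 0.0219 kg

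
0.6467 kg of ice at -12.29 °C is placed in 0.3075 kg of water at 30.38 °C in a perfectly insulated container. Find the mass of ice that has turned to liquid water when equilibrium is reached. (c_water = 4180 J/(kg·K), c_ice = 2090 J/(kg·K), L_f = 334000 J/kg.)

Heat available from the water dropping to 0 °C: 0.3075·4180·30.38 = 39049 J.
Warming the ice to 0 °C takes 0.6467·2090·12.29 = 16611 J, leaving 22438 J for melting.
Fully melting the ice requires m_ice L_f = 0.6467·334000 = 215998 J.
22438 J < 215998 J, so only part of the ice melts and the system sits at 0 °C.
m_melt = 22438 / L_f = 0.06718 kg.

m_melted ≈ 0.0672 kg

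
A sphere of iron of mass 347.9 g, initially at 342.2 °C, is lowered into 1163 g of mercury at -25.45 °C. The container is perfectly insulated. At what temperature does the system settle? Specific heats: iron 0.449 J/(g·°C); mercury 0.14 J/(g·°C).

|Q_iron| = |Q_mercury|:
347.9×0.449×(342.2 − T) = 1163×0.14×(T − (-25.45))
156.21(342.2 − T) = 162.82(T − (-25.45))
319.03 T = 49310  ⇒  T ≈ 154.56 °C

T_f ≈ 154.6 °C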